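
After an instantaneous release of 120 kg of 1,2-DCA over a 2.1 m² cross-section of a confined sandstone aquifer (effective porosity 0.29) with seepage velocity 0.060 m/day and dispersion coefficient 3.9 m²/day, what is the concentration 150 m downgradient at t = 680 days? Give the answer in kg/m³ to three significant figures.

0.351 kg/m³

For an instantaneous plane source, C(x,t) = M/(n_e·A·√(4πDt)) · exp(−(x−vt)²/(4Dt)), with n_e·A the pore (flow) area.
Plume center vt = 0.060 × 680 = 40.8 m, so the well at 150 m is 109.2 m downgradient of the peak.
√(4πDt) = 182.6 m, giving peak height M/(n_e·A·√(4πDt)) = 120/(0.29 × 2.1 × 182.6) = 1.079 kg/m³.
(x−vt)²/(4Dt) = (109.2)²/(4 × 3.9 × 680) = 1.124; exp(−1.124) = 0.3250.
C = 1.079 × 0.3250 = 0.351 kg/m³.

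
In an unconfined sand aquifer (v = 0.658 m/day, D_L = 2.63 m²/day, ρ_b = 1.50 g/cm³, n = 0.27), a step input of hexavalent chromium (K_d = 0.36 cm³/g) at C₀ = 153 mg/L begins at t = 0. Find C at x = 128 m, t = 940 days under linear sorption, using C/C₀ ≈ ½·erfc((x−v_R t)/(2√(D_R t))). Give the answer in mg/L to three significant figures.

149 mg/L

Retardation factor R = 1 + ρ_b·K_d/n = 1 + 1.50 × 0.36/0.27 = 3.000.
Sorption retards both mechanisms: v_R = v/R = 0.2193 m/day, D_R = D/R = 0.8767 m²/day.
v_R·t = 0.2193 × 940 = 206.142 m; 2√(D_R t) = 57.41 m; argument = (128 − 206.142)/57.41 = -1.361.
C = C₀ × ½·erfc(-1.361) = 153 × 0.9729 = 149 mg/L.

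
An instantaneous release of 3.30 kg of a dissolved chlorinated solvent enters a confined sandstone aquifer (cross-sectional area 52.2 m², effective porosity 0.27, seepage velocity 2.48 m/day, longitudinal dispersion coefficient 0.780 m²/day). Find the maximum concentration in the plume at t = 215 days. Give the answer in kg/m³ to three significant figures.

The peak of an instantaneous 1D plume sits at x = vt; there the Gaussian factor is 1 and C_max = M/(n_e·A·√(4πDt)), where n_e·A is the pore area the mass is dissolved in.
√(4πDt) = √(4π × 0.780 × 215) = 45.91 m, so C_max = 3.30/(0.27 × 52.2 × 45.91) = 0.00510 kg/m³.

0.00510 kg/m³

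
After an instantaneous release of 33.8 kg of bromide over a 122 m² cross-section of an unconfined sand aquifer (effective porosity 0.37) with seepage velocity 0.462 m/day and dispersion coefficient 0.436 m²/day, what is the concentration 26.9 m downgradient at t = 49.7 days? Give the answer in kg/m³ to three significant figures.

For an instantaneous plane source, C(x,t) = M/(n_e·A·√(4πDt)) · exp(−(x−vt)²/(4Dt)), with n_e·A the pore (flow) area.
Plume center vt = 0.462 × 49.7 = 22.9614 m, so the well at 26.9 m is 3.9386 m downgradient of the peak.
√(4πDt) = 16.50 m, giving peak height M/(n_e·A·√(4πDt)) = 33.8/(0.37 × 122 × 16.50) = 0.04538 kg/m³.
(x−vt)²/(4Dt) = (3.9386)²/(4 × 0.436 × 49.7) = 0.1790; exp(−0.1790) = 0.8361.
C = 0.04538 × 0.8361 = 0.0379 kg/m³.

0.0379 kg/m³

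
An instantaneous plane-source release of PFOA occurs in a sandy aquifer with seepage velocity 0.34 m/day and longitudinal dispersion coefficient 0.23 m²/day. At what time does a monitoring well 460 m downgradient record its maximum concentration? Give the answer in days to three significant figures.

1350 days

For the 1D instantaneous-source solution, setting ∂C/∂t = 0 at fixed x gives v²t² + 2Dt − x² = 0, so t = (√(D² + v²x²) − D)/v².
√(D² + v²x²) = √(0.23² + 0.34² × 460²) = 156.4; v² = 0.1156.
t = (156.4 − 0.23)/0.1156 = 1350 days (vs. the pure-advection estimate x/v = 1350 d).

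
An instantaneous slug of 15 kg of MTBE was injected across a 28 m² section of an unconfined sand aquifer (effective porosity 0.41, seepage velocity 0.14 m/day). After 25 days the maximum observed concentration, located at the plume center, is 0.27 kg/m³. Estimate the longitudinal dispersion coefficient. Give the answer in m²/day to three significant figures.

At the plume center C_max = M/(n_e·A·√(4πDt)), so D = M²/(4πt·(n_e·A·C_max)²).
n_e·A·C_max = 0.41 × 28 × 0.27 = 3.100 kg/m.
D = 15²/(4π × 25 × 3.100²) = 0.0745 m²/day.

0.0745 m²/day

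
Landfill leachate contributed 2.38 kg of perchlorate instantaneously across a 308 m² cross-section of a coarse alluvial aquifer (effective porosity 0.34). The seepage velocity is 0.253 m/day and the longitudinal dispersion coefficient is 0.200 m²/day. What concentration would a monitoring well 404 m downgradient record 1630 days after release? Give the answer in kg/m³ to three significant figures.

0.000336 kg/m³

For an instantaneous plane source, C(x,t) = M/(n_e·A·√(4πDt)) · exp(−(x−vt)²/(4Dt)), with n_e·A the pore (flow) area.
Plume center vt = 0.253 × 1630 = 412.39 m, so the well at 404 m is 8.39 m upgradient of the peak.
√(4πDt) = 64.00 m, giving peak height M/(n_e·A·√(4πDt)) = 2.38/(0.34 × 308 × 64.00) = 0.0003551 kg/m³.
(x−vt)²/(4Dt) = (-8.39)²/(4 × 0.200 × 1630) = 0.05398; exp(−0.05398) = 0.9475.
C = 0.0003551 × 0.9475 = 0.000336 kg/m³.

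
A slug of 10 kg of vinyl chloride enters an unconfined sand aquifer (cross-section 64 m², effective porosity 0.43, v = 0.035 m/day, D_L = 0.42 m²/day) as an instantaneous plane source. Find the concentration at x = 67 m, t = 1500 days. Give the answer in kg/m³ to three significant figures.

For an instantaneous plane source, C(x,t) = M/(n_e·A·√(4πDt)) · exp(−(x−vt)²/(4Dt)), with n_e·A the pore (flow) area.
Plume center vt = 0.035 × 1500 = 52.5 m, so the well at 67 m is 14.5 m downgradient of the peak.
√(4πDt) = 88.98 m, giving peak height M/(n_e·A·√(4πDt)) = 10/(0.43 × 64 × 88.98) = 0.004084 kg/m³.
(x−vt)²/(4Dt) = (14.5)²/(4 × 0.42 × 1500) = 0.08343; exp(−0.08343) = 0.9200.
C = 0.004084 × 0.9200 = 0.00376 kg/m³.

0.00376 kg/m³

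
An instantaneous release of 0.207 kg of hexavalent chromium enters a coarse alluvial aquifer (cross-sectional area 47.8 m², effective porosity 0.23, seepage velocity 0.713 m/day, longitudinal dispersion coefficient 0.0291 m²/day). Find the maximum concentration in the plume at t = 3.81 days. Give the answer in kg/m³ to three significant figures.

The peak of an instantaneous 1D plume sits at x = vt; there the Gaussian factor is 1 and C_max = M/(n_e·A·√(4πDt)), where n_e·A is the pore area the mass is dissolved in.
√(4πDt) = √(4π × 0.0291 × 3.81) = 1.180 m, so C_max = 0.207/(0.23 × 47.8 × 1.180) = 0.0160 kg/m³.

0.0160 kg/m³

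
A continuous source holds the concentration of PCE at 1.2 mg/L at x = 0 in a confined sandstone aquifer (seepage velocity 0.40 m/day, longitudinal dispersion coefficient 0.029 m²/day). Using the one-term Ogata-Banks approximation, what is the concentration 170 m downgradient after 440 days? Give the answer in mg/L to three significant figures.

1.06 mg/L

For a continuous step input, C/C₀ ≈ ½·erfc((x−vt)/(2√(Dt))).
vt = 0.40 × 440 = 176 m and 2√(Dt) = 2√(0.029 × 440) = 7.144 m.
Argument (x−vt)/(2√(Dt)) = (170 − 176)/7.144 = -0.8399; ½·erfc(-0.8399) = 0.8825.
C = 1.2 × 0.8825 = 1.06 mg/L.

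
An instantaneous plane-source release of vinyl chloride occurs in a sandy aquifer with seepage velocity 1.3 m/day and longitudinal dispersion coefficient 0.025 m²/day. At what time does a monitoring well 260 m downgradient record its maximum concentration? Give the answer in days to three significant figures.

200 days

For the 1D instantaneous-source solution, setting ∂C/∂t = 0 at fixed x gives v²t² + 2Dt − x² = 0, so t = (√(D² + v²x²) − D)/v².
√(D² + v²x²) = √(0.025² + 1.3² × 260²) = 338.0; v² = 1.69.
t = (338.0 − 0.025)/1.69 = 200 days (vs. the pure-advection estimate x/v = 200 d).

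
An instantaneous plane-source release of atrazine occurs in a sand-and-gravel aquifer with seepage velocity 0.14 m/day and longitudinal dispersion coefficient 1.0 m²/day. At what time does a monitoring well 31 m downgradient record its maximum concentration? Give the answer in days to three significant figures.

For the 1D instantaneous-source solution, setting ∂C/∂t = 0 at fixed x gives v²t² + 2Dt − x² = 0, so t = (√(D² + v²x²) − D)/v².
√(D² + v²x²) = √(1.0² + 0.14² × 31²) = 4.454; v² = 0.0196.
t = (4.454 − 1.0)/0.0196 = 176 days (vs. the pure-advection estimate x/v = 221 d).

176 days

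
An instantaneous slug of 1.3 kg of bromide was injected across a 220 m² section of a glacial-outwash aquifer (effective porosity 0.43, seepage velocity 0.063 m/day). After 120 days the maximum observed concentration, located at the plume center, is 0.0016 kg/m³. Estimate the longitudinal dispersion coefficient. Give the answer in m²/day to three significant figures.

0.0489 m²/day

At the plume center C_max = M/(n_e·A·√(4πDt)), so D = M²/(4πt·(n_e·A·C_max)²).
n_e·A·C_max = 0.43 × 220 × 0.0016 = 0.1514 kg/m.
D = 1.3²/(4π × 120 × 0.1514²) = 0.0489 m²/day.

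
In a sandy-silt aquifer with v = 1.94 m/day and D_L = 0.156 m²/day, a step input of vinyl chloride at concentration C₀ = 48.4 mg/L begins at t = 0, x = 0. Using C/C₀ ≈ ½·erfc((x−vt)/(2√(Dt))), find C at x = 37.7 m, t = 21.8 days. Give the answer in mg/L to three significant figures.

For a continuous step input, C/C₀ ≈ ½·erfc((x−vt)/(2√(Dt))).
vt = 1.94 × 21.8 = 42.292 m and 2√(Dt) = 2√(0.156 × 21.8) = 3.688 m.
Argument (x−vt)/(2√(Dt)) = (37.7 − 42.292)/3.688 = -1.245; ½·erfc(-1.245) = 0.9609.
C = 48.4 × 0.9609 = 46.5 mg/L.

46.5 mg/L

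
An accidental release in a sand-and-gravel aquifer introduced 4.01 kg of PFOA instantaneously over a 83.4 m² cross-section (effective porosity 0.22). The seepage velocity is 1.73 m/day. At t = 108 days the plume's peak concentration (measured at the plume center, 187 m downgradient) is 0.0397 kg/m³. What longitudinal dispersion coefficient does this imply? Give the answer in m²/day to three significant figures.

0.0223 m²/day

At the plume center C_max = M/(n_e·A·√(4πDt)), so D = M²/(4πt·(n_e·A·C_max)²).
n_e·A·C_max = 0.22 × 83.4 × 0.0397 = 0.7284 kg/m.
D = 4.01²/(4π × 108 × 0.7284²) = 0.0223 m²/day.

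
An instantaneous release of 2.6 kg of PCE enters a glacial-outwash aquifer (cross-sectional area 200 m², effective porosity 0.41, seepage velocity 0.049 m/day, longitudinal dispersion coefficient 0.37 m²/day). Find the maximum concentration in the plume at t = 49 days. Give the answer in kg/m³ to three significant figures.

The peak of an instantaneous 1D plume sits at x = vt; there the Gaussian factor is 1 and C_max = M/(n_e·A·√(4πDt)), where n_e·A is the pore area the mass is dissolved in.
√(4πDt) = √(4π × 0.37 × 49) = 15.09 m, so C_max = 2.6/(0.41 × 200 × 15.09) = 0.00210 kg/m³.

0.00210 kg/m³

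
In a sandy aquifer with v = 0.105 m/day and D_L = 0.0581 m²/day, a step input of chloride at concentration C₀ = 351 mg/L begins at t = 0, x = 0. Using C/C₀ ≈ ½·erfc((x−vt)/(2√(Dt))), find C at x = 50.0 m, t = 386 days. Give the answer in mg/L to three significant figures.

27.6 mg/L

For a continuous step input, C/C₀ ≈ ½·erfc((x−vt)/(2√(Dt))).
vt = 0.105 × 386 = 40.53 m and 2√(Dt) = 2√(0.0581 × 386) = 9.471 m.
Argument (x−vt)/(2√(Dt)) = (50.0 − 40.53)/9.471 = 0.9999; ½·erfc(0.9999) = 0.07867.
C = 351 × 0.07867 = 27.6 mg/L.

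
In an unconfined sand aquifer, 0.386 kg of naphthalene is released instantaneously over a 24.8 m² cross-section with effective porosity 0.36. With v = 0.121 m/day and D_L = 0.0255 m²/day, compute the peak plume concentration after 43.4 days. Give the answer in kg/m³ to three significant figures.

0.0116 kg/m³

The peak of an instantaneous 1D plume sits at x = vt; there the Gaussian factor is 1 and C_max = M/(n_e·A·√(4πDt)), where n_e·A is the pore area the mass is dissolved in.
√(4πDt) = √(4π × 0.0255 × 43.4) = 3.729 m, so C_max = 0.386/(0.36 × 24.8 × 3.729) = 0.0116 kg/m³.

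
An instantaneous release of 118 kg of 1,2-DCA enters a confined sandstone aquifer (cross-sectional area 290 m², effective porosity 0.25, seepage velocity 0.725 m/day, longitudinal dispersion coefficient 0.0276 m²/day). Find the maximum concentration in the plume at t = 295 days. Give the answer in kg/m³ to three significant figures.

0.161 kg/m³

The peak of an instantaneous 1D plume sits at x = vt; there the Gaussian factor is 1 and C_max = M/(n_e·A·√(4πDt)), where n_e·A is the pore area the mass is dissolved in.
√(4πDt) = √(4π × 0.0276 × 295) = 10.12 m, so C_max = 118/(0.25 × 290 × 10.12) = 0.161 kg/m³.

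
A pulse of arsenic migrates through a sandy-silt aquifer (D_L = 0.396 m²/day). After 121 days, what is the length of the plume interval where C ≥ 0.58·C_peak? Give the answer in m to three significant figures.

20.4 m

The plume is Gaussian with σ = √(2Dt) = √(2 × 0.396 × 121) = 9.789 m.
C/C_peak = exp(−Δx²/(2σ²)) = 0.58 ⇒ Δx = σ·√(−2 ln 0.58) = 9.789 × 1.044 = 10.22 m.
Width = 2Δx = 20.4 m.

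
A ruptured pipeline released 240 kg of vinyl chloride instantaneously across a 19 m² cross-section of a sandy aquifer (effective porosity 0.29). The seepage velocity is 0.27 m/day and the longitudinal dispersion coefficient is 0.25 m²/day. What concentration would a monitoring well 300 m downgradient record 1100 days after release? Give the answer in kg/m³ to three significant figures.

For an instantaneous plane source, C(x,t) = M/(n_e·A·√(4πDt)) · exp(−(x−vt)²/(4Dt)), with n_e·A the pore (flow) area.
Plume center vt = 0.27 × 1100 = 297 m, so the well at 300 m is 3 m downgradient of the peak.
√(4πDt) = 58.79 m, giving peak height M/(n_e·A·√(4πDt)) = 240/(0.29 × 19 × 58.79) = 0.7409 kg/m³.
(x−vt)²/(4Dt) = (3)²/(4 × 0.25 × 1100) = 0.008182; exp(−0.008182) = 0.9919.
C = 0.7409 × 0.9919 = 0.735 kg/m³.

0.735 kg/m³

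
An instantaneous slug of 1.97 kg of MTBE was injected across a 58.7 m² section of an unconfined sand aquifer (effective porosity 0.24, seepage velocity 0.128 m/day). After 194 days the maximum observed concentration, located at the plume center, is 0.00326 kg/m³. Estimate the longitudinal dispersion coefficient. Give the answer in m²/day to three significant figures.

0.755 m²/day

At the plume center C_max = M/(n_e·A·√(4πDt)), so D = M²/(4πt·(n_e·A·C_max)²).
n_e·A·C_max = 0.24 × 58.7 × 0.00326 = 0.04593 kg/m.
D = 1.97²/(4π × 194 × 0.04593²) = 0.755 m²/day.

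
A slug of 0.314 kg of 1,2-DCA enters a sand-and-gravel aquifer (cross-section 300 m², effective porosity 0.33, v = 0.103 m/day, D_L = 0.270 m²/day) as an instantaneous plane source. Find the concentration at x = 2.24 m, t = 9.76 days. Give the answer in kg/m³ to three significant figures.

0.000477 kg/m³

For an instantaneous plane source, C(x,t) = M/(n_e·A·√(4πDt)) · exp(−(x−vt)²/(4Dt)), with n_e·A the pore (flow) area.
Plume center vt = 0.103 × 9.76 = 1.00528 m, so the well at 2.24 m is 1.23472 m downgradient of the peak.
√(4πDt) = 5.755 m, giving peak height M/(n_e·A·√(4πDt)) = 0.314/(0.33 × 300 × 5.755) = 0.0005511 kg/m³.
(x−vt)²/(4Dt) = (1.23472)²/(4 × 0.270 × 9.76) = 0.1446; exp(−0.1446) = 0.8654.
C = 0.0005511 × 0.8654 = 0.000477 kg/m³.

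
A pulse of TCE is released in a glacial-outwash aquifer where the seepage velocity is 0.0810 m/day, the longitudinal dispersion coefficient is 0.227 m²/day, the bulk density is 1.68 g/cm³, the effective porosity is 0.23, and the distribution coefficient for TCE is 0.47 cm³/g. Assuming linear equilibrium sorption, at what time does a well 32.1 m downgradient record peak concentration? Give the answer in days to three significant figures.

1610 days

Retardation factor R = 1 + ρ_b·K_d/n = 1 + 1.68 × 0.47/0.23 = 4.433.
Sorption retards both mechanisms: v_R = v/R = 0.01827 m/day, D_R = D/R = 0.05121 m²/day.
Peak time from v_R²t² + 2D_R t − x² = 0: t = (√(D_R² + v_R²x²) − D_R)/v_R².
√(D_R² + v_R²x²) = √(0.05121² + 0.01827² × 32.1²) = 0.5887; v_R² = 0.0003338.
t = (0.5887 − 0.05121)/0.0003338 = 1610 days.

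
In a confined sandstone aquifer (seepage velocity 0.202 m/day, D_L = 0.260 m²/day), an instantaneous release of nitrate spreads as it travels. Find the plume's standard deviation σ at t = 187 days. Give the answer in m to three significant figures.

Dispersive spreading gives a Gaussian with σ² = 2Dt; advection only shifts the center.
σ = √(2 × 0.260 × 187) = 9.86 m.

9.86 m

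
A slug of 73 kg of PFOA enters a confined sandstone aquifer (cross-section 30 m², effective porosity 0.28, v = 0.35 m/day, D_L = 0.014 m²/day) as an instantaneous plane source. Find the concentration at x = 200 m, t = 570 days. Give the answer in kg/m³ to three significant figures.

For an instantaneous plane source, C(x,t) = M/(n_e·A·√(4πDt)) · exp(−(x−vt)²/(4Dt)), with n_e·A the pore (flow) area.
Plume center vt = 0.35 × 570 = 199.5 m, so the well at 200 m is 0.5 m downgradient of the peak.
√(4πDt) = 10.01 m, giving peak height M/(n_e·A·√(4πDt)) = 73/(0.28 × 30 × 10.01) = 0.8682 kg/m³.
(x−vt)²/(4Dt) = (0.5)²/(4 × 0.014 × 570) = 0.007832; exp(−0.007832) = 0.9922.
C = 0.8682 × 0.9922 = 0.861 kg/m³.

0.861 kg/m³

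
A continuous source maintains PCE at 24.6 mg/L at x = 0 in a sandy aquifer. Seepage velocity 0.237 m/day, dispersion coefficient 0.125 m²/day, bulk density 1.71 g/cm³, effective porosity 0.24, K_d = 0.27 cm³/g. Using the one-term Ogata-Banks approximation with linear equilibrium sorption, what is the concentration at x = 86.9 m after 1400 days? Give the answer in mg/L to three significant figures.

Retardation factor R = 1 + ρ_b·K_d/n = 1 + 1.71 × 0.27/0.24 = 2.924.
Sorption retards both mechanisms: v_R = v/R = 0.08105 m/day, D_R = D/R = 0.04275 m²/day.
v_R·t = 0.08105 × 1400 = 113.47 m; 2√(D_R t) = 15.47 m; argument = (86.9 − 113.47)/15.47 = -1.718.
C = C₀ × ½·erfc(-1.718) = 24.6 × 0.9924 = 24.4 mg/L.

24.4 mg/L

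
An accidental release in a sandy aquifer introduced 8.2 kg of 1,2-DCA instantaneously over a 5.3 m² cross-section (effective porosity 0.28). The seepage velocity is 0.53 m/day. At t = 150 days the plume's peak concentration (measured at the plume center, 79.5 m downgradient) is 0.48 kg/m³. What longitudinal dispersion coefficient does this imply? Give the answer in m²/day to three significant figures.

At the plume center C_max = M/(n_e·A·√(4πDt)), so D = M²/(4πt·(n_e·A·C_max)²).
n_e·A·C_max = 0.28 × 5.3 × 0.48 = 0.7123 kg/m.
D = 8.2²/(4π × 150 × 0.7123²) = 0.0703 m²/day.

0.0703 m²/day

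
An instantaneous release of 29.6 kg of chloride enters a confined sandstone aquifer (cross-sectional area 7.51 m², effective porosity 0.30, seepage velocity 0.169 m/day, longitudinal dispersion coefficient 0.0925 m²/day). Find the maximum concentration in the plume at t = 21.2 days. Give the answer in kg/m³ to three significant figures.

The peak of an instantaneous 1D plume sits at x = vt; there the Gaussian factor is 1 and C_max = M/(n_e·A·√(4πDt)), where n_e·A is the pore area the mass is dissolved in.
√(4πDt) = √(4π × 0.0925 × 21.2) = 4.964 m, so C_max = 29.6/(0.30 × 7.51 × 4.964) = 2.65 kg/m³.

2.65 kg/m³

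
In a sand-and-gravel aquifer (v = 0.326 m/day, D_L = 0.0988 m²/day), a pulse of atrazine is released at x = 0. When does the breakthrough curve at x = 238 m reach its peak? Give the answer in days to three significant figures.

729 days

For the 1D instantaneous-source solution, setting ∂C/∂t = 0 at fixed x gives v²t² + 2Dt − x² = 0, so t = (√(D² + v²x²) − D)/v².
√(D² + v²x²) = √(0.0988² + 0.326² × 238²) = 77.59; v² = 0.106276.
t = (77.59 − 0.0988)/0.106276 = 729 days (vs. the pure-advection estimate x/v = 730 d).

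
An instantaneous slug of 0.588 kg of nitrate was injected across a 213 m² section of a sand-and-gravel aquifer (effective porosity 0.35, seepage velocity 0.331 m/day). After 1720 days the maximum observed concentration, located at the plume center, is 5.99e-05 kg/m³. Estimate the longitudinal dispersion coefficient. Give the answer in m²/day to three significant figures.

0.802 m²/day

At the plume center C_max = M/(n_e·A·√(4πDt)), so D = M²/(4πt·(n_e·A·C_max)²).
n_e·A·C_max = 0.35 × 213 × 5.99e-05 = 0.004466 kg/m.
D = 0.588²/(4π × 1720 × 0.004466²) = 0.802 m²/day.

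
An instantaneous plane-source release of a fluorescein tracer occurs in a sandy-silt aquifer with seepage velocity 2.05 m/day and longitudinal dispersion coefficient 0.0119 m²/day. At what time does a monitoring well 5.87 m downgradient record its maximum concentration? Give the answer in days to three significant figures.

For the 1D instantaneous-source solution, setting ∂C/∂t = 0 at fixed x gives v²t² + 2Dt − x² = 0, so t = (√(D² + v²x²) − D)/v².
√(D² + v²x²) = √(0.0119² + 2.05² × 5.87²) = 12.03; v² = 4.2025.
t = (12.03 − 0.0119)/4.2025 = 2.86 days (vs. the pure-advection estimate x/v = 2.86 d).

2.86 days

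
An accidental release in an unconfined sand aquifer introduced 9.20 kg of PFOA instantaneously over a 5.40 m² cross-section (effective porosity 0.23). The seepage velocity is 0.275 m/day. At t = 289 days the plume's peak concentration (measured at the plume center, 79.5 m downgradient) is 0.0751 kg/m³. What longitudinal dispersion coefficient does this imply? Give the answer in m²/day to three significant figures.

At the plume center C_max = M/(n_e·A·√(4πDt)), so D = M²/(4πt·(n_e·A·C_max)²).
n_e·A·C_max = 0.23 × 5.40 × 0.0751 = 0.09327 kg/m.
D = 9.20²/(4π × 289 × 0.09327²) = 2.68 m²/day.

2.68 m²/day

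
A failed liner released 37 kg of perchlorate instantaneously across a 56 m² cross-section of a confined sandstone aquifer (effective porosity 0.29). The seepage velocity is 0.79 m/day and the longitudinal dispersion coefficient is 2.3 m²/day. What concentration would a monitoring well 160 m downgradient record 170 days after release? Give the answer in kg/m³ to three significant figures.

0.0213 kg/m³

For an instantaneous plane source, C(x,t) = M/(n_e·A·√(4πDt)) · exp(−(x−vt)²/(4Dt)), with n_e·A the pore (flow) area.
Plume center vt = 0.79 × 170 = 134.3 m, so the well at 160 m is 25.7 m downgradient of the peak.
√(4πDt) = 70.10 m, giving peak height M/(n_e·A·√(4πDt)) = 37/(0.29 × 56 × 70.10) = 0.03250 kg/m³.
(x−vt)²/(4Dt) = (25.7)²/(4 × 2.3 × 170) = 0.4223; exp(−0.4223) = 0.6555.
C = 0.03250 × 0.6555 = 0.0213 kg/m³.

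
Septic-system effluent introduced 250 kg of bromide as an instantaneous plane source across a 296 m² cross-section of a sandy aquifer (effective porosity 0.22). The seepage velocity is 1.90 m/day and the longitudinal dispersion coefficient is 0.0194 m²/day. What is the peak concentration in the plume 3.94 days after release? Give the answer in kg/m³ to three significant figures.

The peak of an instantaneous 1D plume sits at x = vt; there the Gaussian factor is 1 and C_max = M/(n_e·A·√(4πDt)), where n_e·A is the pore area the mass is dissolved in.
√(4πDt) = √(4π × 0.0194 × 3.94) = 0.9801 m, so C_max = 250/(0.22 × 296 × 0.9801) = 3.92 kg/m³.

3.92 kg/m³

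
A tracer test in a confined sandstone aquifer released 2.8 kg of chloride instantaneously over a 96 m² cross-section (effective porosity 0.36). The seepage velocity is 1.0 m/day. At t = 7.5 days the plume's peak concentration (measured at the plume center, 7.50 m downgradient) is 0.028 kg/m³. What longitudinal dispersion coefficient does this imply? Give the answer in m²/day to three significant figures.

At the plume center C_max = M/(n_e·A·√(4πDt)), so D = M²/(4πt·(n_e·A·C_max)²).
n_e·A·C_max = 0.36 × 96 × 0.028 = 0.9677 kg/m.
D = 2.8²/(4π × 7.5 × 0.9677²) = 0.0888 m²/day.

0.0888 m²/day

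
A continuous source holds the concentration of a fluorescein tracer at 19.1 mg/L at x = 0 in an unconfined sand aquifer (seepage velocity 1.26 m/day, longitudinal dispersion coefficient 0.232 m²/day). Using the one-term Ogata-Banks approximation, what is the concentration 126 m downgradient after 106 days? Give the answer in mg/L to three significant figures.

For a continuous step input, C/C₀ ≈ ½·erfc((x−vt)/(2√(Dt))).
vt = 1.26 × 106 = 133.56 m and 2√(Dt) = 2√(0.232 × 106) = 9.918 m.
Argument (x−vt)/(2√(Dt)) = (126 − 133.56)/9.918 = -0.7623; ½·erfc(-0.7623) = 0.8595.
C = 19.1 × 0.8595 = 16.4 mg/L.

16.4 mg/L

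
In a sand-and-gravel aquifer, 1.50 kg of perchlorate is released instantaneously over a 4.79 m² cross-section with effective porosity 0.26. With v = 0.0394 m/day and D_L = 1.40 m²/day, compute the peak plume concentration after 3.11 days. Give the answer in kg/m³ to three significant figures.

The peak of an instantaneous 1D plume sits at x = vt; there the Gaussian factor is 1 and C_max = M/(n_e·A·√(4πDt)), where n_e·A is the pore area the mass is dissolved in.
√(4πDt) = √(4π × 1.40 × 3.11) = 7.397 m, so C_max = 1.50/(0.26 × 4.79 × 7.397) = 0.163 kg/m³.

0.163 kg/m³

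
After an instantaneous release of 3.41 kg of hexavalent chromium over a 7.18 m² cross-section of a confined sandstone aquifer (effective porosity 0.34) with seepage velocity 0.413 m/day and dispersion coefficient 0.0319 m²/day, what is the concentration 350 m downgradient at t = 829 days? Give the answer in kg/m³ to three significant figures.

0.0442 kg/m³

For an instantaneous plane source, C(x,t) = M/(n_e·A·√(4πDt)) · exp(−(x−vt)²/(4Dt)), with n_e·A the pore (flow) area.
Plume center vt = 0.413 × 829 = 342.377 m, so the well at 350 m is 7.623 m downgradient of the peak.
√(4πDt) = 18.23 m, giving peak height M/(n_e·A·√(4πDt)) = 3.41/(0.34 × 7.18 × 18.23) = 0.07662 kg/m³.
(x−vt)²/(4Dt) = (7.623)²/(4 × 0.0319 × 829) = 0.5493; exp(−0.5493) = 0.5774.
C = 0.07662 × 0.5774 = 0.0442 kg/m³.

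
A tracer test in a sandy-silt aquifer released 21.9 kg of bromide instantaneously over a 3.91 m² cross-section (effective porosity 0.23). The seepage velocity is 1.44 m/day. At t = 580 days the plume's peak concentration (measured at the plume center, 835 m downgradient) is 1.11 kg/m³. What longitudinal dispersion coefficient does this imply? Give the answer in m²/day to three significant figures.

0.0660 m²/day

At the plume center C_max = M/(n_e·A·√(4πDt)), so D = M²/(4πt·(n_e·A·C_max)²).
n_e·A·C_max = 0.23 × 3.91 × 1.11 = 0.9982 kg/m.
D = 21.9²/(4π × 580 × 0.9982²) = 0.0660 m²/day.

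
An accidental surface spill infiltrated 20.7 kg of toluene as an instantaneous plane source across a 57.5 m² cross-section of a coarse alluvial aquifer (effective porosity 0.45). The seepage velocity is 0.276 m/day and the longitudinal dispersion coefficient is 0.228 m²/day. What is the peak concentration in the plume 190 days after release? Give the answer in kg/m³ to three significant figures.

0.0343 kg/m³

The peak of an instantaneous 1D plume sits at x = vt; there the Gaussian factor is 1 and C_max = M/(n_e·A·√(4πDt)), where n_e·A is the pore area the mass is dissolved in.
√(4πDt) = √(4π × 0.228 × 190) = 23.33 m, so C_max = 20.7/(0.45 × 57.5 × 23.33) = 0.0343 kg/m³.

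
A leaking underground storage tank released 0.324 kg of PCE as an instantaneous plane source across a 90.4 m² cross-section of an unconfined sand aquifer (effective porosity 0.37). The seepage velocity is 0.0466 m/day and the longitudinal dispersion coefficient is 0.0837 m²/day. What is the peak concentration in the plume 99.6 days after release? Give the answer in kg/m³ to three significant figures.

The peak of an instantaneous 1D plume sits at x = vt; there the Gaussian factor is 1 and C_max = M/(n_e·A·√(4πDt)), where n_e·A is the pore area the mass is dissolved in.
√(4πDt) = √(4π × 0.0837 × 99.6) = 10.24 m, so C_max = 0.324/(0.37 × 90.4 × 10.24) = 0.000946 kg/m³.

0.000946 kg/m³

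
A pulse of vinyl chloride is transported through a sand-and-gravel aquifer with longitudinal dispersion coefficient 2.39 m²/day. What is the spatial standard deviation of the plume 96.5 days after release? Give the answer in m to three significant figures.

Dispersive spreading gives a Gaussian with σ² = 2Dt; advection only shifts the center.
σ = √(2 × 2.39 × 96.5) = 21.5 m.

21.5 m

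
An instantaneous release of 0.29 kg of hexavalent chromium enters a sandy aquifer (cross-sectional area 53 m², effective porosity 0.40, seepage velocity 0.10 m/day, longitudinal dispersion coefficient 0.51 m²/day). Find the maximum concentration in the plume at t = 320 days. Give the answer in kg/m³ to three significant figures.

The peak of an instantaneous 1D plume sits at x = vt; there the Gaussian factor is 1 and C_max = M/(n_e·A·√(4πDt)), where n_e·A is the pore area the mass is dissolved in.
√(4πDt) = √(4π × 0.51 × 320) = 45.29 m, so C_max = 0.29/(0.40 × 53 × 45.29) = 0.000302 kg/m³.

0.000302 kg/m³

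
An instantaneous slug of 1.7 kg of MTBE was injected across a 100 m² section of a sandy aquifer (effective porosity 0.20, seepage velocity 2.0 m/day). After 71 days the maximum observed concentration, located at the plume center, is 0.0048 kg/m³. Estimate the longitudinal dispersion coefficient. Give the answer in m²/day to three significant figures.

At the plume center C_max = M/(n_e·A·√(4πDt)), so D = M²/(4πt·(n_e·A·C_max)²).
n_e·A·C_max = 0.20 × 100 × 0.0048 = 0.09600 kg/m.
D = 1.7²/(4π × 71 × 0.09600²) = 0.351 m²/day.

0.351 m²/day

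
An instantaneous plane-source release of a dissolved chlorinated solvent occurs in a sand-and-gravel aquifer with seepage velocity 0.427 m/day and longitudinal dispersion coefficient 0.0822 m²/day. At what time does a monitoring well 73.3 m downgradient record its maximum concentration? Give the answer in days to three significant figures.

For the 1D instantaneous-source solution, setting ∂C/∂t = 0 at fixed x gives v²t² + 2Dt − x² = 0, so t = (√(D² + v²x²) − D)/v².
√(D² + v²x²) = √(0.0822² + 0.427² × 73.3²) = 31.30; v² = 0.182329.
t = (31.30 − 0.0822)/0.182329 = 171 days (vs. the pure-advection estimate x/v = 172 d).

171 days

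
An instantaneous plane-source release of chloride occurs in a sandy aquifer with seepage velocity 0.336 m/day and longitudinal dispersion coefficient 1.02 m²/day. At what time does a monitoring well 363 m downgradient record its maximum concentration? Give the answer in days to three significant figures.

1070 days

For the 1D instantaneous-source solution, setting ∂C/∂t = 0 at fixed x gives v²t² + 2Dt − x² = 0, so t = (√(D² + v²x²) − D)/v².
√(D² + v²x²) = √(1.02² + 0.336² × 363²) = 122.0; v² = 0.112896.
t = (122.0 − 1.02)/0.112896 = 1070 days (vs. the pure-advection estimate x/v = 1080 d).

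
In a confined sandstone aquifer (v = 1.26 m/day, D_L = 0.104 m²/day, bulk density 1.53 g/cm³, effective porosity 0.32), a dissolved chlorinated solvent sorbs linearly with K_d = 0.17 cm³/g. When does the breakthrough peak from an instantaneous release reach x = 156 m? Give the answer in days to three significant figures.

224 days

Retardation factor R = 1 + ρ_b·K_d/n = 1 + 1.53 × 0.17/0.32 = 1.813.
Sorption retards both mechanisms: v_R = v/R = 0.6950 m/day, D_R = D/R = 0.05736 m²/day.
Peak time from v_R²t² + 2D_R t − x² = 0: t = (√(D_R² + v_R²x²) − D_R)/v_R².
√(D_R² + v_R²x²) = √(0.05736² + 0.6950² × 156²) = 108.4; v_R² = 0.4830.
t = (108.4 − 0.05736)/0.4830 = 224 days.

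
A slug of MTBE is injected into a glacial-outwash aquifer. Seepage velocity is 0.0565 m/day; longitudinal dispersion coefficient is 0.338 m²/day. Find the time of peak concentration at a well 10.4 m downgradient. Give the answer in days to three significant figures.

106 days

For the 1D instantaneous-source solution, setting ∂C/∂t = 0 at fixed x gives v²t² + 2Dt − x² = 0, so t = (√(D² + v²x²) − D)/v².
√(D² + v²x²) = √(0.338² + 0.0565² × 10.4²) = 0.6779; v² = 0.00319225.
t = (0.6779 − 0.338)/0.00319225 = 106 days (vs. the pure-advection estimate x/v = 184 d).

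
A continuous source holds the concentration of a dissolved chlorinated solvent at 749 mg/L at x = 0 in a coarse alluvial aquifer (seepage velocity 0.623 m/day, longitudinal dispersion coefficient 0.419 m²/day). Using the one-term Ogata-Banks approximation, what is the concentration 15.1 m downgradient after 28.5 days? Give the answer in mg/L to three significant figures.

For a continuous step input, C/C₀ ≈ ½·erfc((x−vt)/(2√(Dt))).
vt = 0.623 × 28.5 = 17.7555 m and 2√(Dt) = 2√(0.419 × 28.5) = 6.911 m.
Argument (x−vt)/(2√(Dt)) = (15.1 − 17.7555)/6.911 = -0.3842; ½·erfc(-0.3842) = 0.7066.
C = 749 × 0.7066 = 529 mg/L.

529 mg/L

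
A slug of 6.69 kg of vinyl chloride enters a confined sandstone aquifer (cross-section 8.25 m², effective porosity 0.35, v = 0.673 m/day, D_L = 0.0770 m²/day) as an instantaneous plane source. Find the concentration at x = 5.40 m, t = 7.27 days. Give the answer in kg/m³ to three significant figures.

0.779 kg/m³

For an instantaneous plane source, C(x,t) = M/(n_e·A·√(4πDt)) · exp(−(x−vt)²/(4Dt)), with n_e·A the pore (flow) area.
Plume center vt = 0.673 × 7.27 = 4.89271 m, so the well at 5.40 m is 0.50729 m downgradient of the peak.
√(4πDt) = 2.652 m, giving peak height M/(n_e·A·√(4πDt)) = 6.69/(0.35 × 8.25 × 2.652) = 0.8736 kg/m³.
(x−vt)²/(4Dt) = (0.50729)²/(4 × 0.0770 × 7.27) = 0.1149; exp(−0.1149) = 0.8915.
C = 0.8736 × 0.8915 = 0.779 kg/m³.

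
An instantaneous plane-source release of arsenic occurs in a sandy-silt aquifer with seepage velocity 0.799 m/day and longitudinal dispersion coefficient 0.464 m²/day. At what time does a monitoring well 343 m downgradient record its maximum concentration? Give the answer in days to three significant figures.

429 days

For the 1D instantaneous-source solution, setting ∂C/∂t = 0 at fixed x gives v²t² + 2Dt − x² = 0, so t = (√(D² + v²x²) − D)/v².
√(D² + v²x²) = √(0.464² + 0.799² × 343²) = 274.1; v² = 0.638401.
t = (274.1 − 0.464)/0.638401 = 429 days (vs. the pure-advection estimate x/v = 429 d).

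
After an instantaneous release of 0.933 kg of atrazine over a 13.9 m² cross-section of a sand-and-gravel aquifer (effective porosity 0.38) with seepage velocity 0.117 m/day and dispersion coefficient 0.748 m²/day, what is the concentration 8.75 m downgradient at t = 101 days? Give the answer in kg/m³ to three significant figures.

For an instantaneous plane source, C(x,t) = M/(n_e·A·√(4πDt)) · exp(−(x−vt)²/(4Dt)), with n_e·A the pore (flow) area.
Plume center vt = 0.117 × 101 = 11.817 m, so the well at 8.75 m is 3.067 m upgradient of the peak.
√(4πDt) = 30.81 m, giving peak height M/(n_e·A·√(4πDt)) = 0.933/(0.38 × 13.9 × 30.81) = 0.005733 kg/m³.
(x−vt)²/(4Dt) = (-3.067)²/(4 × 0.748 × 101) = 0.03113; exp(−0.03113) = 0.9693.
C = 0.005733 × 0.9693 = 0.00556 kg/m³.

0.00556 kg/m³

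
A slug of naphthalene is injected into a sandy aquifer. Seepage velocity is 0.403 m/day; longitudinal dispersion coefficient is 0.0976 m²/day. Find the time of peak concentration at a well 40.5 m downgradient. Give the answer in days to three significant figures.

99.9 days

For the 1D instantaneous-source solution, setting ∂C/∂t = 0 at fixed x gives v²t² + 2Dt − x² = 0, so t = (√(D² + v²x²) − D)/v².
√(D² + v²x²) = √(0.0976² + 0.403² × 40.5²) = 16.32; v² = 0.162409.
t = (16.32 − 0.0976)/0.162409 = 99.9 days (vs. the pure-advection estimate x/v = 100 d).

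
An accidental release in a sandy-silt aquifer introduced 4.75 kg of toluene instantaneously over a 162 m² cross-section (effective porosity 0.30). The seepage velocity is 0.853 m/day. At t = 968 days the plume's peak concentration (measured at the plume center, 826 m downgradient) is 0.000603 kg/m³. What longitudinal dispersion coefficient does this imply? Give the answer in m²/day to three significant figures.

At the plume center C_max = M/(n_e·A·√(4πDt)), so D = M²/(4πt·(n_e·A·C_max)²).
n_e·A·C_max = 0.30 × 162 × 0.000603 = 0.02931 kg/m.
D = 4.75²/(4π × 968 × 0.02931²) = 2.16 m²/day.

2.16 m²/day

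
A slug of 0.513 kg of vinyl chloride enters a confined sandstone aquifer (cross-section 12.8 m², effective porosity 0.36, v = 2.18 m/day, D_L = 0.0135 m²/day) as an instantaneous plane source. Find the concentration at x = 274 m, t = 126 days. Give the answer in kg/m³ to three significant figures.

0.0225 kg/m³

For an instantaneous plane source, C(x,t) = M/(n_e·A·√(4πDt)) · exp(−(x−vt)²/(4Dt)), with n_e·A the pore (flow) area.
Plume center vt = 2.18 × 126 = 274.68 m, so the well at 274 m is 0.68 m upgradient of the peak.
√(4πDt) = 4.623 m, giving peak height M/(n_e·A·√(4πDt)) = 0.513/(0.36 × 12.8 × 4.623) = 0.02408 kg/m³.
(x−vt)²/(4Dt) = (-0.68)²/(4 × 0.0135 × 126) = 0.06796; exp(−0.06796) = 0.9343.
C = 0.02408 × 0.9343 = 0.0225 kg/m³.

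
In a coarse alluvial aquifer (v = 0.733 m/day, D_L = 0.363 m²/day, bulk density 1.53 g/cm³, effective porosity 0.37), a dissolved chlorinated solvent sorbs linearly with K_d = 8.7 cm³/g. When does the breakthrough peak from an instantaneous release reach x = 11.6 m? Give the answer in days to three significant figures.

561 days

Retardation factor R = 1 + ρ_b·K_d/n = 1 + 1.53 × 8.7/0.37 = 36.98.
Sorption retards both mechanisms: v_R = v/R = 0.01982 m/day, D_R = D/R = 0.009816 m²/day.
Peak time from v_R²t² + 2D_R t − x² = 0: t = (√(D_R² + v_R²x²) − D_R)/v_R².
√(D_R² + v_R²x²) = √(0.009816² + 0.01982² × 11.6²) = 0.2301; v_R² = 0.0003928.
t = (0.2301 − 0.009816)/0.0003928 = 561 days.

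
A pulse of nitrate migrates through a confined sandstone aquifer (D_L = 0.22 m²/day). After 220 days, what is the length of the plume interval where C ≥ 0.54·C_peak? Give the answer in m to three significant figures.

21.8 m

The plume is Gaussian with σ = √(2Dt) = √(2 × 0.22 × 220) = 9.839 m.
C/C_peak = exp(−Δx²/(2σ²)) = 0.54 ⇒ Δx = σ·√(−2 ln 0.54) = 9.839 × 1.110 = 10.92 m.
Width = 2Δx = 21.8 m.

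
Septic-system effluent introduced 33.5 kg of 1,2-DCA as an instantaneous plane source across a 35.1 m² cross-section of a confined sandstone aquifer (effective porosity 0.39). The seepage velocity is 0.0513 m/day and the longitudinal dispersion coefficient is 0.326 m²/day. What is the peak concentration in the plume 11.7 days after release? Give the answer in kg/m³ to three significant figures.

The peak of an instantaneous 1D plume sits at x = vt; there the Gaussian factor is 1 and C_max = M/(n_e·A·√(4πDt)), where n_e·A is the pore area the mass is dissolved in.
√(4πDt) = √(4π × 0.326 × 11.7) = 6.923 m, so C_max = 33.5/(0.39 × 35.1 × 6.923) = 0.353 kg/m³.

0.353 kg/m³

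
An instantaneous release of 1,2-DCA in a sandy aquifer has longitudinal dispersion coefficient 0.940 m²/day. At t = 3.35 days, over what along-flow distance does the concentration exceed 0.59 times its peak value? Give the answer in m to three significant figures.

The plume is Gaussian with σ = √(2Dt) = √(2 × 0.940 × 3.35) = 2.510 m.
C/C_peak = exp(−Δx²/(2σ²)) = 0.59 ⇒ Δx = σ·√(−2 ln 0.59) = 2.510 × 1.027 = 2.578 m.
Width = 2Δx = 5.16 m.

5.16 m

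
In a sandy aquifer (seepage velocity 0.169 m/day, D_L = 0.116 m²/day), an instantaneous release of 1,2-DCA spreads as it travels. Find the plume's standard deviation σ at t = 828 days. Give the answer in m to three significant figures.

13.9 m

Dispersive spreading gives a Gaussian with σ² = 2Dt; advection only shifts the center.
σ = √(2 × 0.116 × 828) = 13.9 m.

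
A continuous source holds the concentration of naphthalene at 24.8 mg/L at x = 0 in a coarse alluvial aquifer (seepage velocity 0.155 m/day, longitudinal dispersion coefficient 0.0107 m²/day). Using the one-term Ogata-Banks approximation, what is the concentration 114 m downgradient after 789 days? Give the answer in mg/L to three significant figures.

24.3 mg/L

For a continuous step input, C/C₀ ≈ ½·erfc((x−vt)/(2√(Dt))).
vt = 0.155 × 789 = 122.295 m and 2√(Dt) = 2√(0.0107 × 789) = 5.811 m.
Argument (x−vt)/(2√(Dt)) = (114 − 122.295)/5.811 = -1.427; ½·erfc(-1.427) = 0.9782.
C = 24.8 × 0.9782 = 24.3 mg/L.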